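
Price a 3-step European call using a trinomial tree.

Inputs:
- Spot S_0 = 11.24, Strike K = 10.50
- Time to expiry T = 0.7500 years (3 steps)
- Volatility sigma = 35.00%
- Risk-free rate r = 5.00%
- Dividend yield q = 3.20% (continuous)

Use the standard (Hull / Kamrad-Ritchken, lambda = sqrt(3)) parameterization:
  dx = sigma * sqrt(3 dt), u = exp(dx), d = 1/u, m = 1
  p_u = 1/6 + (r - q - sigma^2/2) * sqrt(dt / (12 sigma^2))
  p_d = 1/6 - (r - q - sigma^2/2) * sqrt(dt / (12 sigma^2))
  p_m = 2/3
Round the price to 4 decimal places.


Answer: Price = V(0,0) = 1.7339

Derivation:
dt = T/N = 0.250000; dx = sigma*sqrt(3*dt) = 0.303109
u = exp(dx) = 1.354062; d = 1/u = 0.738519
p_u = 0.148831, p_m = 0.666667, p_d = 0.184503
Discount per step: exp(-r*dt) = 0.987578
Stock lattice S(k, j) with j the centered position index:
  k=0: S(0,+0) = 11.2400
  k=1: S(1,-1) = 8.3009; S(1,+0) = 11.2400; S(1,+1) = 15.2197
  k=2: S(2,-2) = 6.1304; S(2,-1) = 8.3009; S(2,+0) = 11.2400; S(2,+1) = 15.2197; S(2,+2) = 20.6084
  k=3: S(3,-3) = 4.5274; S(3,-2) = 6.1304; S(3,-1) = 8.3009; S(3,+0) = 11.2400; S(3,+1) = 15.2197; S(3,+2) = 20.6084; S(3,+3) = 27.9050
Terminal payoffs V(N, j) = max(S_T - K, 0):
  V(3,-3) = 0.000000; V(3,-2) = 0.000000; V(3,-1) = 0.000000; V(3,+0) = 0.740000; V(3,+1) = 4.719656; V(3,+2) = 10.108356; V(3,+3) = 17.404990
Backward induction: V(k, j) = exp(-r*dt) * [p_u * V(k+1, j+1) + p_m * V(k+1, j) + p_d * V(k+1, j-1)]
  V(2,-2) = exp(-r*dt) * [p_u*0.000000 + p_m*0.000000 + p_d*0.000000] = 0.000000
  V(2,-1) = exp(-r*dt) * [p_u*0.740000 + p_m*0.000000 + p_d*0.000000] = 0.108767
  V(2,+0) = exp(-r*dt) * [p_u*4.719656 + p_m*0.740000 + p_d*0.000000] = 1.180909
  V(2,+1) = exp(-r*dt) * [p_u*10.108356 + p_m*4.719656 + p_d*0.740000] = 4.727932
  V(2,+2) = exp(-r*dt) * [p_u*17.404990 + p_m*10.108356 + p_d*4.719656] = 10.073382
  V(1,-1) = exp(-r*dt) * [p_u*1.180909 + p_m*0.108767 + p_d*0.000000] = 0.245182
  V(1,+0) = exp(-r*dt) * [p_u*4.727932 + p_m*1.180909 + p_d*0.108767] = 1.492232
  V(1,+1) = exp(-r*dt) * [p_u*10.073382 + p_m*4.727932 + p_d*1.180909] = 4.808579
  V(0,+0) = exp(-r*dt) * [p_u*4.808579 + p_m*1.492232 + p_d*0.245182] = 1.733912


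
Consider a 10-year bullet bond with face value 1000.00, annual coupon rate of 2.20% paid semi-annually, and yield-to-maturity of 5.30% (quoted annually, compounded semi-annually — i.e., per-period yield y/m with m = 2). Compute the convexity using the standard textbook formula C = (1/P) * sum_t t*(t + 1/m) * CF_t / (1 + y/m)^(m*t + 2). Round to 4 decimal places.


Coupon per period c = face * coupon_rate / m = 11.000000
Periods per year m = 2; per-period yield y/m = 0.026500
Number of cashflows N = 20
Cashflows (t years, CF_t, discount factor 1/(1+y/m)^(m*t), PV):
  t = 0.5000: CF_t = 11.000000, DF = 0.974184, PV = 10.716025
  t = 1.0000: CF_t = 11.000000, DF = 0.949035, PV = 10.439382
  t = 1.5000: CF_t = 11.000000, DF = 0.924535, PV = 10.169880
  t = 2.0000: CF_t = 11.000000, DF = 0.900667, PV = 9.907336
  t = 2.5000: CF_t = 11.000000, DF = 0.877415, PV = 9.651569
  t = 3.0000: CF_t = 11.000000, DF = 0.854764, PV = 9.402405
  t = 3.5000: CF_t = 11.000000, DF = 0.832698, PV = 9.159674
  t = 4.0000: CF_t = 11.000000, DF = 0.811201, PV = 8.923209
  t = 4.5000: CF_t = 11.000000, DF = 0.790259, PV = 8.692848
  t = 5.0000: CF_t = 11.000000, DF = 0.769858, PV = 8.468435
  t = 5.5000: CF_t = 11.000000, DF = 0.749983, PV = 8.249815
  t = 6.0000: CF_t = 11.000000, DF = 0.730622, PV = 8.036838
  t = 6.5000: CF_t = 11.000000, DF = 0.711760, PV = 7.829360
  t = 7.0000: CF_t = 11.000000, DF = 0.693385, PV = 7.627239
  t = 7.5000: CF_t = 11.000000, DF = 0.675485, PV = 7.430335
  t = 8.0000: CF_t = 11.000000, DF = 0.658047, PV = 7.238514
  t = 8.5000: CF_t = 11.000000, DF = 0.641059, PV = 7.051646
  t = 9.0000: CF_t = 11.000000, DF = 0.624509, PV = 6.869601
  t = 9.5000: CF_t = 11.000000, DF = 0.608387, PV = 6.692256
  t = 10.0000: CF_t = 1011.000000, DF = 0.592681, PV = 599.200382
Price P = sum_t PV_t = 761.756748
Convexity numerator sum_t t*(t + 1/m) * CF_t / (1+y/m)^(m*t + 2):
  t = 0.5000: term = 5.084940
  t = 1.0000: term = 14.861003
  t = 1.5000: term = 28.954707
  t = 2.0000: term = 47.012026
  t = 2.5000: term = 68.697554
  t = 3.0000: term = 93.693692
  t = 3.5000: term = 121.699876
  t = 4.0000: term = 152.431826
  t = 4.5000: term = 185.620831
  t = 5.0000: term = 221.013058
  t = 5.5000: term = 258.368894
  t = 6.0000: term = 297.462306
  t = 6.5000: term = 338.080231
  t = 7.0000: term = 380.021991
  t = 7.5000: term = 423.098731
  t = 8.0000: term = 467.132874
  t = 8.5000: term = 511.957606
  t = 9.0000: term = 557.416379
  t = 9.5000: term = 603.362428
  t = 10.0000: term = 59709.505313
Convexity = (1/P) * sum = 64485.476268 / 761.756748 = 84.653633

Answer: Convexity = 84.6536


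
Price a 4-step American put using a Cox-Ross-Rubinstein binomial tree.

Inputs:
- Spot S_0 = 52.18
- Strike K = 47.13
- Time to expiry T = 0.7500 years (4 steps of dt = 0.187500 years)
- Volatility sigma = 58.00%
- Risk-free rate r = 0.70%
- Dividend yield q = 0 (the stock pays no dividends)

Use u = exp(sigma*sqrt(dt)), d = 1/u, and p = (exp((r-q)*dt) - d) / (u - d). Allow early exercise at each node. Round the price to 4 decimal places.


dt = T/N = 0.187500
u = exp(sigma*sqrt(dt)) = 1.285500; d = 1/u = 0.777908
p = (exp((r-q)*dt) - d) / (u - d) = 0.440129
Discount per step: exp(-r*dt) = 0.998688
Stock lattice S(k, i) with i counting down-moves:
  k=0: S(0,0) = 52.1800
  k=1: S(1,0) = 67.0774; S(1,1) = 40.5912
  k=2: S(2,0) = 86.2279; S(2,1) = 52.1800; S(2,2) = 31.5762
  k=3: S(3,0) = 110.8459; S(3,1) = 67.0774; S(3,2) = 40.5912; S(3,3) = 24.5634
  k=4: S(4,0) = 142.4924; S(4,1) = 86.2279; S(4,2) = 52.1800; S(4,3) = 31.5762; S(4,4) = 19.1081
Terminal payoffs V(N, i) = max(K - S_T, 0):
  V(4,0) = 0.000000; V(4,1) = 0.000000; V(4,2) = 0.000000; V(4,3) = 15.553772; V(4,4) = 28.021948
Backward induction: V(k, i) = exp(-r*dt) * [p * V(k+1, i) + (1-p) * V(k+1, i+1)]; then take max(V_cont, immediate exercise) for American.
  V(3,0) = exp(-r*dt) * [p*0.000000 + (1-p)*0.000000] = 0.000000; exercise = 0.000000; V(3,0) = max -> 0.000000
  V(3,1) = exp(-r*dt) * [p*0.000000 + (1-p)*0.000000] = 0.000000; exercise = 0.000000; V(3,1) = max -> 0.000000
  V(3,2) = exp(-r*dt) * [p*0.000000 + (1-p)*15.553772] = 8.696691; exercise = 6.538775; V(3,2) = max -> 8.696691
  V(3,3) = exp(-r*dt) * [p*15.553772 + (1-p)*28.021948] = 22.504791; exercise = 22.566609; V(3,3) = max -> 22.566609
  V(2,0) = exp(-r*dt) * [p*0.000000 + (1-p)*0.000000] = 0.000000; exercise = 0.000000; V(2,0) = max -> 0.000000
  V(2,1) = exp(-r*dt) * [p*0.000000 + (1-p)*8.696691] = 4.862643; exercise = 0.000000; V(2,1) = max -> 4.862643
  V(2,2) = exp(-r*dt) * [p*8.696691 + (1-p)*22.566609] = 16.440470; exercise = 15.553772; V(2,2) = max -> 16.440470
  V(1,0) = exp(-r*dt) * [p*0.000000 + (1-p)*4.862643] = 2.718884; exercise = 0.000000; V(1,0) = max -> 2.718884
  V(1,1) = exp(-r*dt) * [p*4.862643 + (1-p)*16.440470] = 11.329857; exercise = 6.538775; V(1,1) = max -> 11.329857
  V(0,0) = exp(-r*dt) * [p*2.718884 + (1-p)*11.329857] = 7.530032; exercise = 0.000000; V(0,0) = max -> 7.530032

Answer: Price = V(0,0) = 7.5300


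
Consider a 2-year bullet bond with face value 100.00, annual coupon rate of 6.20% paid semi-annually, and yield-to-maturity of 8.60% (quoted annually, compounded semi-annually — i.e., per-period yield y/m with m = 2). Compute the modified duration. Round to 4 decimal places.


Answer: Modified duration = 1.8306

Derivation:
Coupon per period c = face * coupon_rate / m = 3.100000
Periods per year m = 2; per-period yield y/m = 0.043000
Number of cashflows N = 4
Cashflows (t years, CF_t, discount factor 1/(1+y/m)^(m*t), PV):
  t = 0.5000: CF_t = 3.100000, DF = 0.958773, PV = 2.972196
  t = 1.0000: CF_t = 3.100000, DF = 0.919245, PV = 2.849660
  t = 1.5000: CF_t = 3.100000, DF = 0.881347, PV = 2.732177
  t = 2.0000: CF_t = 103.100000, DF = 0.845012, PV = 87.120715
Price P = sum_t PV_t = 95.674748
First compute Macaulay numerator sum_t t * PV_t:
  t * PV_t at t = 0.5000: 1.486098
  t * PV_t at t = 1.0000: 2.849660
  t * PV_t at t = 1.5000: 4.098265
  t * PV_t at t = 2.0000: 174.241430
Macaulay duration D = 182.675453 / 95.674748 = 1.909338
Modified duration = D / (1 + y/m) = 1.909338 / (1 + 0.043000) = 1.830622


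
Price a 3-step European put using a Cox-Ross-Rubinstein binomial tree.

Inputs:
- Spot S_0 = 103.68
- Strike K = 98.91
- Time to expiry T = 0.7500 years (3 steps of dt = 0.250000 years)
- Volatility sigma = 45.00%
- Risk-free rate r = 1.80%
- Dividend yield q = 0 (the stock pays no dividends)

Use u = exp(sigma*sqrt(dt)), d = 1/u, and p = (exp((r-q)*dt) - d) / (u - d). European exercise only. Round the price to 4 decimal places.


Answer: Price = V(0,0) = 13.8677

Derivation:
dt = T/N = 0.250000
u = exp(sigma*sqrt(dt)) = 1.252323; d = 1/u = 0.798516
p = (exp((r-q)*dt) - d) / (u - d) = 0.453925
Discount per step: exp(-r*dt) = 0.995510
Stock lattice S(k, i) with i counting down-moves:
  k=0: S(0,0) = 103.6800
  k=1: S(1,0) = 129.8408; S(1,1) = 82.7902
  k=2: S(2,0) = 162.6026; S(2,1) = 103.6800; S(2,2) = 66.1093
  k=3: S(3,0) = 203.6309; S(3,1) = 129.8408; S(3,2) = 82.7902; S(3,3) = 52.7893
Terminal payoffs V(N, i) = max(K - S_T, 0):
  V(3,0) = 0.000000; V(3,1) = 0.000000; V(3,2) = 16.119838; V(3,3) = 46.120662
Backward induction: V(k, i) = exp(-r*dt) * [p * V(k+1, i) + (1-p) * V(k+1, i+1)].
  V(2,0) = exp(-r*dt) * [p*0.000000 + (1-p)*0.000000] = 0.000000
  V(2,1) = exp(-r*dt) * [p*0.000000 + (1-p)*16.119838] = 8.763125
  V(2,2) = exp(-r*dt) * [p*16.119838 + (1-p)*46.120662] = 32.356618
  V(1,0) = exp(-r*dt) * [p*0.000000 + (1-p)*8.763125] = 4.763841
  V(1,1) = exp(-r*dt) * [p*8.763125 + (1-p)*32.356618] = 21.549759
  V(0,0) = exp(-r*dt) * [p*4.763841 + (1-p)*21.549759] = 13.867674


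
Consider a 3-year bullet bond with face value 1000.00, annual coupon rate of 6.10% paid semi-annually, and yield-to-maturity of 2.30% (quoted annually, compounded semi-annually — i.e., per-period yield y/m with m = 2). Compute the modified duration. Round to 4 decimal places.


Coupon per period c = face * coupon_rate / m = 30.500000
Periods per year m = 2; per-period yield y/m = 0.011500
Number of cashflows N = 6
Cashflows (t years, CF_t, discount factor 1/(1+y/m)^(m*t), PV):
  t = 0.5000: CF_t = 30.500000, DF = 0.988631, PV = 30.153238
  t = 1.0000: CF_t = 30.500000, DF = 0.977391, PV = 29.810418
  t = 1.5000: CF_t = 30.500000, DF = 0.966279, PV = 29.471496
  t = 2.0000: CF_t = 30.500000, DF = 0.955293, PV = 29.136427
  t = 2.5000: CF_t = 30.500000, DF = 0.944432, PV = 28.805167
  t = 3.0000: CF_t = 1030.500000, DF = 0.933694, PV = 962.171909
Price P = sum_t PV_t = 1109.548655
First compute Macaulay numerator sum_t t * PV_t:
  t * PV_t at t = 0.5000: 15.076619
  t * PV_t at t = 1.0000: 29.810418
  t * PV_t at t = 1.5000: 44.207244
  t * PV_t at t = 2.0000: 58.272854
  t * PV_t at t = 2.5000: 72.012919
  t * PV_t at t = 3.0000: 2886.515728
Macaulay duration D = 3105.895781 / 1109.548655 = 2.799243
Modified duration = D / (1 + y/m) = 2.799243 / (1 + 0.011500) = 2.767417

Answer: Modified duration = 2.7674


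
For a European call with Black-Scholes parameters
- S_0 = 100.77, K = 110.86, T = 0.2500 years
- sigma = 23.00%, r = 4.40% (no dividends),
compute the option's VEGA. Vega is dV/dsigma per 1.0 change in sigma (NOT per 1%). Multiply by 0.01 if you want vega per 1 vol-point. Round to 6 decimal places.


Answer: Vega = 15.987804

Derivation:
d1 = -0.6766517539; d2 = -0.7916517539
phi(d1) = 0.3173127713; exp(-qT) = 1.0000000000; exp(-rT) = 0.9890602788
Vega = S * exp(-qT) * phi(d1) * sqrt(T) = 100.7700 * 1.0000000000 * 0.3173127713 * 0.5000000000 = 15.987804


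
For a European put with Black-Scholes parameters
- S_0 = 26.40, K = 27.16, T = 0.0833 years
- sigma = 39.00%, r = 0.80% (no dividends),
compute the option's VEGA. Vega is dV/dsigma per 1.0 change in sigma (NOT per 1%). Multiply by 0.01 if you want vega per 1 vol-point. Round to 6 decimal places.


d1 = -0.1899411754; d2 = -0.3025019590
phi(d1) = 0.3918103496; exp(-qT) = 1.0000000000; exp(-rT) = 0.9993338220
Vega = S * exp(-qT) * phi(d1) * sqrt(T) = 26.4000 * 1.0000000000 * 0.3918103496 * 0.2886173938 = 2.985399

Answer: Vega = 2.985399


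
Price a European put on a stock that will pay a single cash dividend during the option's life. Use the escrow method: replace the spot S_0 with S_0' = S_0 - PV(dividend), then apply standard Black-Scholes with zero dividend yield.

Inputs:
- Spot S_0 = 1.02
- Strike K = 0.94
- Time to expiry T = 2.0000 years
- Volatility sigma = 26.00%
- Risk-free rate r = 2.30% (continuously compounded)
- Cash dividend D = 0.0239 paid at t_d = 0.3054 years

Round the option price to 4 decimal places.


Answer: Price = 0.0943

Derivation:
PV(D) = D * exp(-r * t_d) = 0.0239 * 0.99300041 = 0.02373271
S_0' = S_0 - PV(D) = 1.0200 - 0.02373271 = 0.99626729
d1 = (ln(S_0'/K) + (r + sigma^2/2)*T) / (sigma*sqrt(T)) = 0.46705956
d2 = d1 - sigma*sqrt(T) = 0.09936403
exp(-rT) = 0.95504196
N(-d1) = 0.32022863; N(-d2) = 0.46042462
P = K * exp(-rT) * N(-d2) - S_0' * N(-d1) = 0.9400 * 0.95504196 * 0.46042462 - 0.99626729 * 0.32022863 = 0.0943


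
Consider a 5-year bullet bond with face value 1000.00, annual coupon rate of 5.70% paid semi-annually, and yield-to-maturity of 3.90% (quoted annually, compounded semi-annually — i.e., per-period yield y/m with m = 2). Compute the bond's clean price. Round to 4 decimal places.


Answer: Price = 1081.0552

Derivation:
Coupon per period c = face * coupon_rate / m = 28.500000
Periods per year m = 2; per-period yield y/m = 0.019500
Number of cashflows N = 10
Cashflows (t years, CF_t, discount factor 1/(1+y/m)^(m*t), PV):
  t = 0.5000: CF_t = 28.500000, DF = 0.980873, PV = 27.954880
  t = 1.0000: CF_t = 28.500000, DF = 0.962112, PV = 27.420186
  t = 1.5000: CF_t = 28.500000, DF = 0.943709, PV = 26.895720
  t = 2.0000: CF_t = 28.500000, DF = 0.925659, PV = 26.381285
  t = 2.5000: CF_t = 28.500000, DF = 0.907954, PV = 25.876689
  t = 3.0000: CF_t = 28.500000, DF = 0.890588, PV = 25.381745
  t = 3.5000: CF_t = 28.500000, DF = 0.873553, PV = 24.896268
  t = 4.0000: CF_t = 28.500000, DF = 0.856845, PV = 24.420076
  t = 4.5000: CF_t = 28.500000, DF = 0.840456, PV = 23.952993
  t = 5.0000: CF_t = 1028.500000, DF = 0.824380, PV = 847.875322
Price P = sum_t PV_t = 1081.055164


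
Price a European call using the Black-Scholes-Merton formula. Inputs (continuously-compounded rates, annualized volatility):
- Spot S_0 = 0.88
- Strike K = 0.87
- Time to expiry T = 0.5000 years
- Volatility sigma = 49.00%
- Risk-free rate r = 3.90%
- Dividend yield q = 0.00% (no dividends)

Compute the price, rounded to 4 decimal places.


d1 = (ln(S/K) + (r - q + 0.5*sigma^2) * T) / (sigma * sqrt(T)) = 0.26250602
d2 = d1 - sigma * sqrt(T) = -0.08397630
exp(-rT) = 0.98068890; exp(-qT) = 1.00000000
C = S_0 * exp(-qT) * N(d1) - K * exp(-rT) * N(d2)
N(d1) = 0.60353433; N(d2) = 0.46653764
C = 0.8800 * 1.00000000 * 0.60353433 - 0.8700 * 0.98068890 * 0.46653764 = 0.1331

Answer: Price = 0.1331


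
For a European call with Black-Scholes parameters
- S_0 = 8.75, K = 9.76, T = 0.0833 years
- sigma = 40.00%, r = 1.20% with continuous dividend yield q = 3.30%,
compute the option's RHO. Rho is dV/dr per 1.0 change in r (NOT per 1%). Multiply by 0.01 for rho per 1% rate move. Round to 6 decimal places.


d1 = -0.9036530914; d2 = -1.0191000489
phi(d1) = 0.2652100865; exp(-qT) = 0.9972548748; exp(-rT) = 0.9990008994
N(d2) = 0.1540777355
Rho = K*T*exp(-rT)*N(d2) = 9.7600 * 0.0833 * 0.9990008994 * 0.1540777355 = 0.125141

Answer: Rho = 0.125141


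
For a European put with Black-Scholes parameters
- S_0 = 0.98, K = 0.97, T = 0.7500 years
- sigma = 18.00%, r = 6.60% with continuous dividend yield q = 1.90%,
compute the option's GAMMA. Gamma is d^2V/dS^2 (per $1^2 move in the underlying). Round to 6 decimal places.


d1 = 0.3698666210; d2 = 0.2139820483
phi(d1) = 0.3725667018; exp(-qT) = 0.9858510507; exp(-rT) = 0.9517051581
Gamma = exp(-qT) * phi(d1) / (S * sigma * sqrt(T)) = 0.9858510507 * 0.3725667018 / (0.9800 * 0.1800 * 0.8660254038) = 2.404286

Answer: Gamma = 2.404286


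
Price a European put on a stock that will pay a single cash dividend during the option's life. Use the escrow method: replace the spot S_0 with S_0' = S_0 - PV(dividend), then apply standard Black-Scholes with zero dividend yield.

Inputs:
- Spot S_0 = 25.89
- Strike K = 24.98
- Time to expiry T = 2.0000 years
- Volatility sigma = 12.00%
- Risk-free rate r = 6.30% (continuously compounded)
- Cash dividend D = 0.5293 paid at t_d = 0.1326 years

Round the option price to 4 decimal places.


Answer: Price = 0.4541

Derivation:
PV(D) = D * exp(-r * t_d) = 0.5293 * 0.99168100 = 0.52489675
S_0' = S_0 - PV(D) = 25.8900 - 0.52489675 = 25.36510325
d1 = (ln(S_0'/K) + (r + sigma^2/2)*T) / (sigma*sqrt(T)) = 0.91746419
d2 = d1 - sigma*sqrt(T) = 0.74775857
exp(-rT) = 0.88161485
N(-d1) = 0.17944972; N(-d2) = 0.22730290
P = K * exp(-rT) * N(-d2) - S_0' * N(-d1) = 24.9800 * 0.88161485 * 0.22730290 - 25.36510325 * 0.17944972 = 0.4541


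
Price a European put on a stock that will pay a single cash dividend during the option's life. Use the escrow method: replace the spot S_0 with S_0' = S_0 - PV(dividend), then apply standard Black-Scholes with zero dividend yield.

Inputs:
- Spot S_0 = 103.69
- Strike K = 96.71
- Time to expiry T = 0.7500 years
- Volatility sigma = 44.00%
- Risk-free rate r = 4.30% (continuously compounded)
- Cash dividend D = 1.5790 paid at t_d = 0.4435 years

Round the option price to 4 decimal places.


Answer: Price = 10.9195

Derivation:
PV(D) = D * exp(-r * t_d) = 1.5790 * 0.98111019 = 1.54917299
S_0' = S_0 - PV(D) = 103.6900 - 1.54917299 = 102.14082701
d1 = (ln(S_0'/K) + (r + sigma^2/2)*T) / (sigma*sqrt(T)) = 0.41854144
d2 = d1 - sigma*sqrt(T) = 0.03749026
exp(-rT) = 0.96826449
N(-d1) = 0.33777565; N(-d2) = 0.48504705
P = K * exp(-rT) * N(-d2) - S_0' * N(-d1) = 96.7100 * 0.96826449 * 0.48504705 - 102.14082701 * 0.33777565 = 10.9195


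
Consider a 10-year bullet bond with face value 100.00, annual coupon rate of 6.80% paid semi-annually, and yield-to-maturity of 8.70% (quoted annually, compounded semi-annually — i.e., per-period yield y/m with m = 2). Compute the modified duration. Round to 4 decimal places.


Coupon per period c = face * coupon_rate / m = 3.400000
Periods per year m = 2; per-period yield y/m = 0.043500
Number of cashflows N = 20
Cashflows (t years, CF_t, discount factor 1/(1+y/m)^(m*t), PV):
  t = 0.5000: CF_t = 3.400000, DF = 0.958313, PV = 3.258265
  t = 1.0000: CF_t = 3.400000, DF = 0.918365, PV = 3.122439
  t = 1.5000: CF_t = 3.400000, DF = 0.880081, PV = 2.992275
  t = 2.0000: CF_t = 3.400000, DF = 0.843393, PV = 2.867537
  t = 2.5000: CF_t = 3.400000, DF = 0.808235, PV = 2.748000
  t = 3.0000: CF_t = 3.400000, DF = 0.774543, PV = 2.633445
  t = 3.5000: CF_t = 3.400000, DF = 0.742254, PV = 2.523665
  t = 4.0000: CF_t = 3.400000, DF = 0.711312, PV = 2.418462
  t = 4.5000: CF_t = 3.400000, DF = 0.681660, PV = 2.317645
  t = 5.0000: CF_t = 3.400000, DF = 0.653244, PV = 2.221030
  t = 5.5000: CF_t = 3.400000, DF = 0.626013, PV = 2.128443
  t = 6.0000: CF_t = 3.400000, DF = 0.599916, PV = 2.039715
  t = 6.5000: CF_t = 3.400000, DF = 0.574908, PV = 1.954686
  t = 7.0000: CF_t = 3.400000, DF = 0.550942, PV = 1.873202
  t = 7.5000: CF_t = 3.400000, DF = 0.527975, PV = 1.795114
  t = 8.0000: CF_t = 3.400000, DF = 0.505965, PV = 1.720282
  t = 8.5000: CF_t = 3.400000, DF = 0.484873, PV = 1.648569
  t = 9.0000: CF_t = 3.400000, DF = 0.464661, PV = 1.579846
  t = 9.5000: CF_t = 3.400000, DF = 0.445290, PV = 1.513988
  t = 10.0000: CF_t = 103.400000, DF = 0.426728, PV = 44.123654
Price P = sum_t PV_t = 87.480262
First compute Macaulay numerator sum_t t * PV_t:
  t * PV_t at t = 0.5000: 1.629133
  t * PV_t at t = 1.0000: 3.122439
  t * PV_t at t = 1.5000: 4.488413
  t * PV_t at t = 2.0000: 5.735075
  t * PV_t at t = 2.5000: 6.869999
  t * PV_t at t = 3.0000: 7.900334
  t * PV_t at t = 3.5000: 8.832828
  t * PV_t at t = 4.0000: 9.673848
  t * PV_t at t = 4.5000: 10.429401
  t * PV_t at t = 5.0000: 11.105149
  t * PV_t at t = 5.5000: 11.706434
  t * PV_t at t = 6.0000: 12.238290
  t * PV_t at t = 6.5000: 12.705460
  t * PV_t at t = 7.0000: 13.112413
  t * PV_t at t = 7.5000: 13.463358
  t * PV_t at t = 8.0000: 13.762257
  t * PV_t at t = 8.5000: 14.012839
  t * PV_t at t = 9.0000: 14.218614
  t * PV_t at t = 9.5000: 14.382882
  t * PV_t at t = 10.0000: 441.236540
Macaulay duration D = 630.625704 / 87.480262 = 7.208777
Modified duration = D / (1 + y/m) = 7.208777 / (1 + 0.043500) = 6.908267

Answer: Modified duration = 6.9083


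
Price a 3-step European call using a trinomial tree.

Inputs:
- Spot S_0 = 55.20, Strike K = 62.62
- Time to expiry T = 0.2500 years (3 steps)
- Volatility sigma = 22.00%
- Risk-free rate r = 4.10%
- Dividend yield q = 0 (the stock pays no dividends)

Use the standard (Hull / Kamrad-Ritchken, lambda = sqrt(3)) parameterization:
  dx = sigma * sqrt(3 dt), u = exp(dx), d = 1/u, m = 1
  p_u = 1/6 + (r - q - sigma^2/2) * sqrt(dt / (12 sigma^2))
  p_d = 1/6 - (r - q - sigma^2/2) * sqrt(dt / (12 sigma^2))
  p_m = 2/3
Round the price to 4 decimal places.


Answer: Price = V(0,0) = 0.4379

Derivation:
dt = T/N = 0.083333; dx = sigma*sqrt(3*dt) = 0.110000
u = exp(dx) = 1.116278; d = 1/u = 0.895834
p_u = 0.173030, p_m = 0.666667, p_d = 0.160303
Discount per step: exp(-r*dt) = 0.996589
Stock lattice S(k, j) with j the centered position index:
  k=0: S(0,+0) = 55.2000
  k=1: S(1,-1) = 49.4500; S(1,+0) = 55.2000; S(1,+1) = 61.6185
  k=2: S(2,-2) = 44.2990; S(2,-1) = 49.4500; S(2,+0) = 55.2000; S(2,+1) = 61.6185; S(2,+2) = 68.7834
  k=3: S(3,-3) = 39.6846; S(3,-2) = 44.2990; S(3,-1) = 49.4500; S(3,+0) = 55.2000; S(3,+1) = 61.6185; S(3,+2) = 68.7834; S(3,+3) = 76.7814
Terminal payoffs V(N, j) = max(S_T - K, 0):
  V(3,-3) = 0.000000; V(3,-2) = 0.000000; V(3,-1) = 0.000000; V(3,+0) = 0.000000; V(3,+1) = 0.000000; V(3,+2) = 6.163436; V(3,+3) = 14.161441
Backward induction: V(k, j) = exp(-r*dt) * [p_u * V(k+1, j+1) + p_m * V(k+1, j) + p_d * V(k+1, j-1)]
  V(2,-2) = exp(-r*dt) * [p_u*0.000000 + p_m*0.000000 + p_d*0.000000] = 0.000000
  V(2,-1) = exp(-r*dt) * [p_u*0.000000 + p_m*0.000000 + p_d*0.000000] = 0.000000
  V(2,+0) = exp(-r*dt) * [p_u*0.000000 + p_m*0.000000 + p_d*0.000000] = 0.000000
  V(2,+1) = exp(-r*dt) * [p_u*6.163436 + p_m*0.000000 + p_d*0.000000] = 1.062824
  V(2,+2) = exp(-r*dt) * [p_u*14.161441 + p_m*6.163436 + p_d*0.000000] = 6.536943
  V(1,-1) = exp(-r*dt) * [p_u*0.000000 + p_m*0.000000 + p_d*0.000000] = 0.000000
  V(1,+0) = exp(-r*dt) * [p_u*1.062824 + p_m*0.000000 + p_d*0.000000] = 0.183273
  V(1,+1) = exp(-r*dt) * [p_u*6.536943 + p_m*1.062824 + p_d*0.000000] = 1.833364
  V(0,+0) = exp(-r*dt) * [p_u*1.833364 + p_m*0.183273 + p_d*0.000000] = 0.437911


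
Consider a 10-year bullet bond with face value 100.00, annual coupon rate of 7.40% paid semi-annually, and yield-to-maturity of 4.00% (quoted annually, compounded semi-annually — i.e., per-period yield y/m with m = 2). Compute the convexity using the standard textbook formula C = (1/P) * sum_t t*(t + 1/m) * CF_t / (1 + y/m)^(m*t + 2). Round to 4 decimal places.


Coupon per period c = face * coupon_rate / m = 3.700000
Periods per year m = 2; per-period yield y/m = 0.020000
Number of cashflows N = 20
Cashflows (t years, CF_t, discount factor 1/(1+y/m)^(m*t), PV):
  t = 0.5000: CF_t = 3.700000, DF = 0.980392, PV = 3.627451
  t = 1.0000: CF_t = 3.700000, DF = 0.961169, PV = 3.556324
  t = 1.5000: CF_t = 3.700000, DF = 0.942322, PV = 3.486593
  t = 2.0000: CF_t = 3.700000, DF = 0.923845, PV = 3.418228
  t = 2.5000: CF_t = 3.700000, DF = 0.905731, PV = 3.351204
  t = 3.0000: CF_t = 3.700000, DF = 0.887971, PV = 3.285494
  t = 3.5000: CF_t = 3.700000, DF = 0.870560, PV = 3.221073
  t = 4.0000: CF_t = 3.700000, DF = 0.853490, PV = 3.157914
  t = 4.5000: CF_t = 3.700000, DF = 0.836755, PV = 3.095994
  t = 5.0000: CF_t = 3.700000, DF = 0.820348, PV = 3.035289
  t = 5.5000: CF_t = 3.700000, DF = 0.804263, PV = 2.975773
  t = 6.0000: CF_t = 3.700000, DF = 0.788493, PV = 2.917425
  t = 6.5000: CF_t = 3.700000, DF = 0.773033, PV = 2.860220
  t = 7.0000: CF_t = 3.700000, DF = 0.757875, PV = 2.804138
  t = 7.5000: CF_t = 3.700000, DF = 0.743015, PV = 2.749155
  t = 8.0000: CF_t = 3.700000, DF = 0.728446, PV = 2.695250
  t = 8.5000: CF_t = 3.700000, DF = 0.714163, PV = 2.642401
  t = 9.0000: CF_t = 3.700000, DF = 0.700159, PV = 2.590590
  t = 9.5000: CF_t = 3.700000, DF = 0.686431, PV = 2.539794
  t = 10.0000: CF_t = 103.700000, DF = 0.672971, PV = 69.787127
Price P = sum_t PV_t = 127.797437
Convexity numerator sum_t t*(t + 1/m) * CF_t / (1+y/m)^(m*t + 2):
  t = 0.5000: term = 1.743296
  t = 1.0000: term = 5.127342
  t = 1.5000: term = 10.053612
  t = 2.0000: term = 16.427471
  t = 2.5000: term = 24.158045
  t = 3.0000: term = 33.158101
  t = 3.5000: term = 43.343923
  t = 4.0000: term = 54.635197
  t = 4.5000: term = 66.954898
  t = 5.0000: term = 80.229181
  t = 5.5000: term = 94.387271
  t = 6.0000: term = 109.361366
  t = 6.5000: term = 125.086530
  t = 7.0000: term = 141.500599
  t = 7.5000: term = 158.544089
  t = 8.0000: term = 176.160099
  t = 8.5000: term = 194.294227
  t = 9.0000: term = 212.894481
  t = 9.5000: term = 231.911200
  t = 10.0000: term = 7043.106844
Convexity = (1/P) * sum = 8823.077771 / 127.797437 = 69.039552

Answer: Convexity = 69.0396


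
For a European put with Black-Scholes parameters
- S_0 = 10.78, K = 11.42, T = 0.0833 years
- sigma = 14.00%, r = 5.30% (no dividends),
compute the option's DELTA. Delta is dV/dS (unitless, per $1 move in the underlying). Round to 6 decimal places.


Answer: Delta = -0.902834

Derivation:
d1 = -1.2978724447; d2 = -1.3382788799
phi(d1) = 0.1718428342; exp(-qT) = 1.0000000000; exp(-rT) = 0.9955948313
N(-d1) = 0.9028344149
Delta = -exp(-qT) * N(-d1) = -1.0000000000 * 0.9028344149 = -0.902834


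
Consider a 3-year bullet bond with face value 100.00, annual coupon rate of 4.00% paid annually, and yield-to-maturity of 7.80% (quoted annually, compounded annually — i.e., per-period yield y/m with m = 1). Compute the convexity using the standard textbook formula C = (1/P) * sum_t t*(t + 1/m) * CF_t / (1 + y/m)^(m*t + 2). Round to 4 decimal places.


Answer: Convexity = 9.7751

Derivation:
Coupon per period c = face * coupon_rate / m = 4.000000
Periods per year m = 1; per-period yield y/m = 0.078000
Number of cashflows N = 3
Cashflows (t years, CF_t, discount factor 1/(1+y/m)^(m*t), PV):
  t = 1.0000: CF_t = 4.000000, DF = 0.927644, PV = 3.710575
  t = 2.0000: CF_t = 4.000000, DF = 0.860523, PV = 3.442092
  t = 3.0000: CF_t = 104.000000, DF = 0.798259, PV = 83.018916
Price P = sum_t PV_t = 90.171583
Convexity numerator sum_t t*(t + 1/m) * CF_t / (1+y/m)^(m*t + 2):
  t = 1.0000: term = 6.386070
  t = 2.0000: term = 17.771996
  t = 3.0000: term = 857.276228
Convexity = (1/P) * sum = 881.434294 / 90.171583 = 9.775078


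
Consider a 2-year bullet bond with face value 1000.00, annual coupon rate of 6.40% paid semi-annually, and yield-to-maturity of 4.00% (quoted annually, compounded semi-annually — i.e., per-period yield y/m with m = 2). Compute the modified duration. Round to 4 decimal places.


Coupon per period c = face * coupon_rate / m = 32.000000
Periods per year m = 2; per-period yield y/m = 0.020000
Number of cashflows N = 4
Cashflows (t years, CF_t, discount factor 1/(1+y/m)^(m*t), PV):
  t = 0.5000: CF_t = 32.000000, DF = 0.980392, PV = 31.372549
  t = 1.0000: CF_t = 32.000000, DF = 0.961169, PV = 30.757401
  t = 1.5000: CF_t = 32.000000, DF = 0.942322, PV = 30.154315
  t = 2.0000: CF_t = 1032.000000, DF = 0.923845, PV = 953.408480
Price P = sum_t PV_t = 1045.692744
First compute Macaulay numerator sum_t t * PV_t:
  t * PV_t at t = 0.5000: 15.686275
  t * PV_t at t = 1.0000: 30.757401
  t * PV_t at t = 1.5000: 45.231472
  t * PV_t at t = 2.0000: 1906.816959
Macaulay duration D = 1998.492107 / 1045.692744 = 1.911166
Modified duration = D / (1 + y/m) = 1.911166 / (1 + 0.020000) = 1.873692

Answer: Modified duration = 1.8737


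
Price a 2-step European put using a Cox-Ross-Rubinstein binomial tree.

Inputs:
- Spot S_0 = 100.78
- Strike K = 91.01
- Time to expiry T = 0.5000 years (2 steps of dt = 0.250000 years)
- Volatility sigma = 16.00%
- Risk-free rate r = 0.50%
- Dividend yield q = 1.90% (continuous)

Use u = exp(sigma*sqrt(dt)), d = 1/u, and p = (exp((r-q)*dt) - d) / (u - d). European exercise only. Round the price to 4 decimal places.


dt = T/N = 0.250000
u = exp(sigma*sqrt(dt)) = 1.083287; d = 1/u = 0.923116
p = (exp((r-q)*dt) - d) / (u - d) = 0.458197
Discount per step: exp(-r*dt) = 0.998751
Stock lattice S(k, i) with i counting down-moves:
  k=0: S(0,0) = 100.7800
  k=1: S(1,0) = 109.1737; S(1,1) = 93.0317
  k=2: S(2,0) = 118.2664; S(2,1) = 100.7800; S(2,2) = 85.8791
Terminal payoffs V(N, i) = max(K - S_T, 0):
  V(2,0) = 0.000000; V(2,1) = 0.000000; V(2,2) = 5.130949
Backward induction: V(k, i) = exp(-r*dt) * [p * V(k+1, i) + (1-p) * V(k+1, i+1)].
  V(1,0) = exp(-r*dt) * [p*0.000000 + (1-p)*0.000000] = 0.000000
  V(1,1) = exp(-r*dt) * [p*0.000000 + (1-p)*5.130949] = 2.776490
  V(0,0) = exp(-r*dt) * [p*0.000000 + (1-p)*2.776490] = 1.502431

Answer: Price = V(0,0) = 1.5024


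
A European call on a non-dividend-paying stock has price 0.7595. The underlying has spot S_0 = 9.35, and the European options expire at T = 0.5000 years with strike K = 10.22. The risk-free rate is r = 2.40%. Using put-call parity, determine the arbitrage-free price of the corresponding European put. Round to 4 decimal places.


Put-call parity: C - P = S_0 * exp(-qT) - K * exp(-rT).
S_0 * exp(-qT) = 9.3500 * 1.00000000 = 9.35000000
K * exp(-rT) = 10.2200 * 0.98807171 = 10.09809291
P = C - S*exp(-qT) + K*exp(-rT)
P = 0.7595 - 9.35000000 + 10.09809291 = 1.5076

Answer: Put price = 1.5076


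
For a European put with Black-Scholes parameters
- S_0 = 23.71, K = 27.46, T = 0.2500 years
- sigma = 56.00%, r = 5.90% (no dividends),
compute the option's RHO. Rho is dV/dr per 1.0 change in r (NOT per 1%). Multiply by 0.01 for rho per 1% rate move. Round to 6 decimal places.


d1 = -0.3317267867; d2 = -0.6117267867
phi(d1) = 0.3775848891; exp(-qT) = 1.0000000000; exp(-rT) = 0.9853582484
N(-d2) = 0.7296407319
Rho = -K*T*exp(-rT)*N(-d2) = -27.4600 * 0.2500 * 0.9853582484 * 0.7296407319 = -4.935643

Answer: Rho = -4.935643


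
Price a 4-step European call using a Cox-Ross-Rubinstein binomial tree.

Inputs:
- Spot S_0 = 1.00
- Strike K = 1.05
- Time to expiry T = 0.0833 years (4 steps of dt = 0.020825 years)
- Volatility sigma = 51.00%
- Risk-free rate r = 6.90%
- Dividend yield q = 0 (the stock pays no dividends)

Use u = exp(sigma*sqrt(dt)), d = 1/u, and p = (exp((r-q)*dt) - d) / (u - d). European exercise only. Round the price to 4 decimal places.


Answer: Price = V(0,0) = 0.0430

Derivation:
dt = T/N = 0.020825
u = exp(sigma*sqrt(dt)) = 1.076373; d = 1/u = 0.929046
p = (exp((r-q)*dt) - d) / (u - d) = 0.491369
Discount per step: exp(-r*dt) = 0.998564
Stock lattice S(k, i) with i counting down-moves:
  k=0: S(0,0) = 1.0000
  k=1: S(1,0) = 1.0764; S(1,1) = 0.9290
  k=2: S(2,0) = 1.1586; S(2,1) = 1.0000; S(2,2) = 0.8631
  k=3: S(3,0) = 1.2471; S(3,1) = 1.0764; S(3,2) = 0.9290; S(3,3) = 0.8019
  k=4: S(4,0) = 1.3423; S(4,1) = 1.1586; S(4,2) = 1.0000; S(4,3) = 0.8631; S(4,4) = 0.7450
Terminal payoffs V(N, i) = max(S_T - K, 0):
  V(4,0) = 0.292307; V(4,1) = 0.108580; V(4,2) = 0.000000; V(4,3) = 0.000000; V(4,4) = 0.000000
Backward induction: V(k, i) = exp(-r*dt) * [p * V(k+1, i) + (1-p) * V(k+1, i+1)].
  V(3,0) = exp(-r*dt) * [p*0.292307 + (1-p)*0.108580] = 0.198572
  V(3,1) = exp(-r*dt) * [p*0.108580 + (1-p)*0.000000] = 0.053276
  V(3,2) = exp(-r*dt) * [p*0.000000 + (1-p)*0.000000] = 0.000000
  V(3,3) = exp(-r*dt) * [p*0.000000 + (1-p)*0.000000] = 0.000000
  V(2,0) = exp(-r*dt) * [p*0.198572 + (1-p)*0.053276] = 0.124491
  V(2,1) = exp(-r*dt) * [p*0.053276 + (1-p)*0.000000] = 0.026141
  V(2,2) = exp(-r*dt) * [p*0.000000 + (1-p)*0.000000] = 0.000000
  V(1,0) = exp(-r*dt) * [p*0.124491 + (1-p)*0.026141] = 0.074360
  V(1,1) = exp(-r*dt) * [p*0.026141 + (1-p)*0.000000] = 0.012826
  V(0,0) = exp(-r*dt) * [p*0.074360 + (1-p)*0.012826] = 0.043000


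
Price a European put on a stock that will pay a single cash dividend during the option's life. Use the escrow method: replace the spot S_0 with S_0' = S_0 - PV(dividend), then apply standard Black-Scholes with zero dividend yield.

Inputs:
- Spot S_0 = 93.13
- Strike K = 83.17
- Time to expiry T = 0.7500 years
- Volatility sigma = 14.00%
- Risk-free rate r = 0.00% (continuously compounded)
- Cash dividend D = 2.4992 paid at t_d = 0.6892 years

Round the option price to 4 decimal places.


Answer: Price = 1.4808

Derivation:
PV(D) = D * exp(-r * t_d) = 2.4992 * 1.00000000 = 2.49920000
S_0' = S_0 - PV(D) = 93.1300 - 2.49920000 = 90.63080000
d1 = (ln(S_0'/K) + (r + sigma^2/2)*T) / (sigma*sqrt(T)) = 0.76917411
d2 = d1 - sigma*sqrt(T) = 0.64793056
exp(-rT) = 1.00000000
N(-d1) = 0.22089498; N(-d2) = 0.25851493
P = K * exp(-rT) * N(-d2) - S_0' * N(-d1) = 83.1700 * 1.00000000 * 0.25851493 - 90.63080000 * 0.22089498 = 1.4808


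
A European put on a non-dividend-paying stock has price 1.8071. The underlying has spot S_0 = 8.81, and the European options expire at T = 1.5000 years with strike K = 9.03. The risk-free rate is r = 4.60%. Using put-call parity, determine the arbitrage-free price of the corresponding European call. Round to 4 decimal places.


Put-call parity: C - P = S_0 * exp(-qT) - K * exp(-rT).
S_0 * exp(-qT) = 8.8100 * 1.00000000 = 8.81000000
K * exp(-rT) = 9.0300 * 0.93332668 = 8.42793992
C = P + S*exp(-qT) - K*exp(-rT)
C = 1.8071 + 8.81000000 - 8.42793992 = 2.1892

Answer: Call price = 2.1892


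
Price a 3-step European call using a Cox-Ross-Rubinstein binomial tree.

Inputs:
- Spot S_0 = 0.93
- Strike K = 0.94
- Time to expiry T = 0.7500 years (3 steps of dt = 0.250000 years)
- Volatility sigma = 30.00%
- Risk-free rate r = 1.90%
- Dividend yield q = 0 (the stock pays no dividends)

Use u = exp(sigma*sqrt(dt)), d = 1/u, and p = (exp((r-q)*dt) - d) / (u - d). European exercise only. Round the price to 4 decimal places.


dt = T/N = 0.250000
u = exp(sigma*sqrt(dt)) = 1.161834; d = 1/u = 0.860708
p = (exp((r-q)*dt) - d) / (u - d) = 0.478382
Discount per step: exp(-r*dt) = 0.995261
Stock lattice S(k, i) with i counting down-moves:
  k=0: S(0,0) = 0.9300
  k=1: S(1,0) = 1.0805; S(1,1) = 0.8005
  k=2: S(2,0) = 1.2554; S(2,1) = 0.9300; S(2,2) = 0.6890
  k=3: S(3,0) = 1.4585; S(3,1) = 1.0805; S(3,2) = 0.8005; S(3,3) = 0.5930
Terminal payoffs V(N, i) = max(S_T - K, 0):
  V(3,0) = 0.518530; V(3,1) = 0.140506; V(3,2) = 0.000000; V(3,3) = 0.000000
Backward induction: V(k, i) = exp(-r*dt) * [p * V(k+1, i) + (1-p) * V(k+1, i+1)].
  V(2,0) = exp(-r*dt) * [p*0.518530 + (1-p)*0.140506] = 0.319823
  V(2,1) = exp(-r*dt) * [p*0.140506 + (1-p)*0.000000] = 0.066897
  V(2,2) = exp(-r*dt) * [p*0.000000 + (1-p)*0.000000] = 0.000000
  V(1,0) = exp(-r*dt) * [p*0.319823 + (1-p)*0.066897] = 0.187002
  V(1,1) = exp(-r*dt) * [p*0.066897 + (1-p)*0.000000] = 0.031851
  V(0,0) = exp(-r*dt) * [p*0.187002 + (1-p)*0.031851] = 0.105569

Answer: Price = V(0,0) = 0.1056


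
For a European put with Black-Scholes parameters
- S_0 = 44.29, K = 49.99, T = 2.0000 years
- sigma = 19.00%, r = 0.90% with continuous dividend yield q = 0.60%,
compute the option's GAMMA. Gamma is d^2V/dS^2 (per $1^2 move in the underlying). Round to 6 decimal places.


Answer: Gamma = 0.031723

Derivation:
d1 = -0.2938738294; d2 = -0.5625744063
phi(d1) = 0.3820822242; exp(-qT) = 0.9880717129; exp(-rT) = 0.9821610324
Gamma = exp(-qT) * phi(d1) / (S * sigma * sqrt(T)) = 0.9880717129 * 0.3820822242 / (44.2900 * 0.1900 * 1.4142135624) = 0.031723


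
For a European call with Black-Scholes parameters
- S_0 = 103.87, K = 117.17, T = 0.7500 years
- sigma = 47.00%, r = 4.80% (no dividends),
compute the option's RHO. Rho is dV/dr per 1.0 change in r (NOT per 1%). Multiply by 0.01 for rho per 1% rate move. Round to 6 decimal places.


Answer: Rho = 28.864790

Derivation:
d1 = -0.0040494474; d2 = -0.4110813872
phi(d1) = 0.3989390095; exp(-qT) = 1.0000000000; exp(-rT) = 0.9646402935
N(d2) = 0.3405064288
Rho = K*T*exp(-rT)*N(d2) = 117.1700 * 0.7500 * 0.9646402935 * 0.3405064288 = 28.864790


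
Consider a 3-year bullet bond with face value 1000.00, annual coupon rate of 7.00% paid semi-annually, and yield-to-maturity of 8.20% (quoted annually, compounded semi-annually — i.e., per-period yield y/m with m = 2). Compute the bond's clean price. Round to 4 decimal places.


Answer: Price = 968.6493

Derivation:
Coupon per period c = face * coupon_rate / m = 35.000000
Periods per year m = 2; per-period yield y/m = 0.041000
Number of cashflows N = 6
Cashflows (t years, CF_t, discount factor 1/(1+y/m)^(m*t), PV):
  t = 0.5000: CF_t = 35.000000, DF = 0.960615, PV = 33.621518
  t = 1.0000: CF_t = 35.000000, DF = 0.922781, PV = 32.297327
  t = 1.5000: CF_t = 35.000000, DF = 0.886437, PV = 31.025290
  t = 2.0000: CF_t = 35.000000, DF = 0.851524, PV = 29.803353
  t = 2.5000: CF_t = 35.000000, DF = 0.817987, PV = 28.629542
  t = 3.0000: CF_t = 1035.000000, DF = 0.785770, PV = 813.272285
Price P = sum_t PV_t = 968.649316


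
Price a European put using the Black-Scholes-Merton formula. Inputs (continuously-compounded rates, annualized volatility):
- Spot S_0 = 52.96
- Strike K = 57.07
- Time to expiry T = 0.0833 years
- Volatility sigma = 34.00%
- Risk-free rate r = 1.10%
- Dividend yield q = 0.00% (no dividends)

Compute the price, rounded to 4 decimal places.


Answer: Price = 4.7617

Derivation:
d1 = (ln(S/K) + (r - q + 0.5*sigma^2) * T) / (sigma * sqrt(T)) = -0.70325786
d2 = d1 - sigma * sqrt(T) = -0.80138777
exp(-rT) = 0.99908412; exp(-qT) = 1.00000000
P = K * exp(-rT) * N(-d2) - S_0 * exp(-qT) * N(-d1)
N(-d1) = 0.75905247; N(-d2) = 0.78854640
P = 57.0700 * 0.99908412 * 0.78854640 - 52.9600 * 1.00000000 * 0.75905247 = 4.7617


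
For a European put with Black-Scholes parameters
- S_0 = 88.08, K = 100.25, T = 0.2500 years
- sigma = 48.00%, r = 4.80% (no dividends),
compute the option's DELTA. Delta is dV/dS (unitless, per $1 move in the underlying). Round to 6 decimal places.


Answer: Delta = -0.644032

Derivation:
d1 = -0.3692565574; d2 = -0.6092565574
phi(d1) = 0.3726507087; exp(-qT) = 1.0000000000; exp(-rT) = 0.9880717129
N(-d1) = 0.6440317484
Delta = -exp(-qT) * N(-d1) = -1.0000000000 * 0.6440317484 = -0.644032


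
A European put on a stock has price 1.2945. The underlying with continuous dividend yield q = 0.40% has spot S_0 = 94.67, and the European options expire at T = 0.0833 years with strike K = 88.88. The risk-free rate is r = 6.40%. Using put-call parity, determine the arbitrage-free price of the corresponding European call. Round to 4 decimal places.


Answer: Call price = 7.5255

Derivation:
Put-call parity: C - P = S_0 * exp(-qT) - K * exp(-rT).
S_0 * exp(-qT) = 94.6700 * 0.99966686 = 94.63846121
K * exp(-rT) = 88.8800 * 0.99468299 = 88.40742376
C = P + S*exp(-qT) - K*exp(-rT)
C = 1.2945 + 94.63846121 - 88.40742376 = 7.5255


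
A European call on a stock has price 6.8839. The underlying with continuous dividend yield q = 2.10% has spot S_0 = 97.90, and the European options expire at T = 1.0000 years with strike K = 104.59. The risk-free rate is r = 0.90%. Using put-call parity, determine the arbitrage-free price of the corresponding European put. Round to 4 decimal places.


Put-call parity: C - P = S_0 * exp(-qT) - K * exp(-rT).
S_0 * exp(-qT) = 97.9000 * 0.97921896 = 95.86553663
K * exp(-rT) = 104.5900 * 0.99104038 = 103.65291322
P = C - S*exp(-qT) + K*exp(-rT)
P = 6.8839 - 95.86553663 + 103.65291322 = 14.6713

Answer: Put price = 14.6713


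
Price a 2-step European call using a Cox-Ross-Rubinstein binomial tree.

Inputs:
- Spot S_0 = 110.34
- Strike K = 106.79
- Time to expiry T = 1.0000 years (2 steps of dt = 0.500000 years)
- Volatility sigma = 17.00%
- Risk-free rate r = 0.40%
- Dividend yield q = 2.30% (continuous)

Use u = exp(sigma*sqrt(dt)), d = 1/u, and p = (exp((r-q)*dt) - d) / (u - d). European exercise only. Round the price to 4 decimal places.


dt = T/N = 0.500000
u = exp(sigma*sqrt(dt)) = 1.127732; d = 1/u = 0.886736
p = (exp((r-q)*dt) - d) / (u - d) = 0.430751
Discount per step: exp(-r*dt) = 0.998002
Stock lattice S(k, i) with i counting down-moves:
  k=0: S(0,0) = 110.3400
  k=1: S(1,0) = 124.4339; S(1,1) = 97.8424
  k=2: S(2,0) = 140.3280; S(2,1) = 110.3400; S(2,2) = 86.7604
Terminal payoffs V(N, i) = max(S_T - K, 0):
  V(2,0) = 33.538038; V(2,1) = 3.550000; V(2,2) = 0.000000
Backward induction: V(k, i) = exp(-r*dt) * [p * V(k+1, i) + (1-p) * V(k+1, i+1)].
  V(1,0) = exp(-r*dt) * [p*33.538038 + (1-p)*3.550000] = 16.434475
  V(1,1) = exp(-r*dt) * [p*3.550000 + (1-p)*0.000000] = 1.526111
  V(0,0) = exp(-r*dt) * [p*16.434475 + (1-p)*1.526111] = 7.932023

Answer: Price = V(0,0) = 7.9320
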